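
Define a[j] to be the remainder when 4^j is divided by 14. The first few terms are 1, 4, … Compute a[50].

2

We have a[0] = 1; a[1] = 4; a[2] = 2; a[3] = 8; a[4] = 4.
Since a[4] = a[1] = 4, the sequence is eventually periodic: after a pre-period of length 1 it cycles with period 3.
For j ≥ 1, a[j] depends only on (j - 1) mod 3. (50 - 1) mod 3 = 1, so a[50] = a[2] = 2.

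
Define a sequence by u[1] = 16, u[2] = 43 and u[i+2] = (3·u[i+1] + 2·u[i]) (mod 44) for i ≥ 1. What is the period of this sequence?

30

We have u[1] = 16, u[2] = 43, u[3] = 29, u[4] = 41, u[5] = 5, u[6] = 9, u[7] = 37, u[8] = 41, u[9] = 21, u[10] = 13, u[11] = 37, u[12] = 5, u[13] = 1, u[14] = 13, u[15] = 41, u[16] = 17, u[17] = 1, u[18] = 37, u[19] = 25, u[20] = 17, u[21] = 13, u[22] = 29, u[23] = 25, u[24] = 1, u[25] = 9, u[26] = 29, u[27] = 17, u[28] = 21, u[29] = 9, u[30] = 25, u[31] = 5, u[32] = 21, u[33] = 29, u[34] = 41.
Since (u[33], u[34]) = (u[3], u[4]) = (29, 41) (two consecutive terms determine the rest), the sequence is eventually periodic: after a pre-period of length 2 it cycles with period 30.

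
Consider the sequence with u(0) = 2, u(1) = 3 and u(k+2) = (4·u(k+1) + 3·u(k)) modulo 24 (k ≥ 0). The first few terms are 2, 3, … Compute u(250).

18

We have u(0) = 2,  u(1) = 3,  u(2) = 18,  u(3) = 9,  u(4) = 18,  u(5) = 3,  u(6) = 18.
Since (u(5), u(6)) = (u(1), u(2)) = (3, 18) (two consecutive terms determine the rest), the sequence is eventually periodic: after a pre-period of length 1 it cycles with period 4.
For k ≥ 1, u(k) depends only on (k - 1) mod 4. (250 - 1) mod 4 = 1, so u(250) = u(2) = 18.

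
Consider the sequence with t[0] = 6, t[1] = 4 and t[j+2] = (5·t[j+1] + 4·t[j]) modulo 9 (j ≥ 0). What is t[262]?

Listing terms: t[0] = 6; t[1] = 4; t[2] = 8; t[3] = 2; t[4] = 6; t[5] = 2; t[6] = 7; t[7] = 7; t[8] = 0; t[9] = 1; t[10] = 5; t[11] = 2; t[12] = 3; t[13] = 5; t[14] = 1; t[15] = 7; t[16] = 3; t[17] = 7; t[18] = 2; t[19] = 2; t[20] = 0; t[21] = 8; t[22] = 4; t[23] = 7; t[24] = 6; t[25] = 4.
Since (t[24], t[25]) = (t[0], t[1]) = (6, 4) (two consecutive terms determine the rest), the sequence is periodic with period 24.
So t[262] = t[0 + ((262-0) mod 24)] = t[22] = 4.

4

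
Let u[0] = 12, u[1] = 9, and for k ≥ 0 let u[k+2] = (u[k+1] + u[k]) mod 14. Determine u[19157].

11

Computing terms: u[0] = 12,  u[1] = 9,  u[2] = 7,  u[3] = 2,  u[4] = 9,  u[5] = 11,  u[6] = 6,  u[7] = 3,  u[8] = 9,  u[9] = 12,  u[10] = 7,  u[11] = 5,  u[12] = 12,  u[13] = 3,  u[14] = 1,  u[15] = 4,  u[16] = 5,  u[17] = 9,  u[18] = 0,  u[19] = 9,  u[20] = 9,  u[21] = 4,  u[22] = 13,  u[23] = 3,  u[24] = 2,  u[25] = 5,  u[26] = 7,  u[27] = 12,  u[28] = 5,  u[29] = 3,  u[30] = 8,  u[31] = 11,  u[32] = 5,  u[33] = 2,  u[34] = 7,  u[35] = 9,  u[36] = 2,  u[37] = 11,  u[38] = 13,  u[39] = 10,  u[40] = 9,  u[41] = 5,  u[42] = 0,  u[43] = 5,  u[44] = 5,  u[45] = 10,  u[46] = 1,  u[47] = 11,  u[48] = 12,  u[49] = 9.
The sequence repeats with period 48.
(19157 - 0) mod 48 = 5, so u[19157] = u[5] = 11.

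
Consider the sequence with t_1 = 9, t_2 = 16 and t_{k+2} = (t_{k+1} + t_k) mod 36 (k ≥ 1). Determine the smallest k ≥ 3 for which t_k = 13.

t_1 = 9,  t_2 = 16,  t_3 = 25,  t_4 = 5,  t_5 = 30,  t_6 = 35,  t_7 = 29,  t_8 = 28,  t_9 = 21,  t_{10} = 13,  t_{11} = 34,  t_{12} = 11,  t_{13} = 9,  t_{14} = 20,  t_{15} = 29,  t_{16} = 13,  t_{17} = 6,  t_{18} = 19,  t_{19} = 25,  t_{20} = 8,  t_{21} = 33,  t_{22} = 5,  t_{23} = 2,  t_{24} = 7,  t_{25} = 9,  t_{26} = 16.
The sequence repeats with period 24.
The value 13 first appears (with k ≥ 3) at t_{10}.

10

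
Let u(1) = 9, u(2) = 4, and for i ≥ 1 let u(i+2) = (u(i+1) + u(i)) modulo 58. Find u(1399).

43

Computing terms: u(1) = 9, u(2) = 4, u(3) = 13, u(4) = 17, u(5) = 30, u(6) = 47, u(7) = 19, u(8) = 8, u(9) = 27, u(10) = 35, u(11) = 4, u(12) = 39, u(13) = 43, u(14) = 24, u(15) = 9, u(16) = 33, u(17) = 42, u(18) = 17, u(19) = 1, u(20) = 18, u(21) = 19, u(22) = 37, u(23) = 56, u(24) = 35, u(25) = 33, u(26) = 10, u(27) = 43, u(28) = 53, u(29) = 38, u(30) = 33, u(31) = 13, u(32) = 46, u(33) = 1, u(34) = 47, u(35) = 48, u(36) = 37, u(37) = 27, u(38) = 6, u(39) = 33, u(40) = 39, u(41) = 14, u(42) = 53, u(43) = 9, u(44) = 4.
Since (u(43), u(44)) = (u(1), u(2)) = (9, 4) (two consecutive terms determine the rest), the sequence is periodic with period 42.
(1399 - 1) mod 42 = 12, so u(1399) = u(13) = 43.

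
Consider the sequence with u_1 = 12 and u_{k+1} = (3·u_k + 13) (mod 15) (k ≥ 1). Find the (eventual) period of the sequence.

Listing terms: u_1 = 12; u_2 = 4; u_3 = 10; u_4 = 13; u_5 = 7; u_6 = 4.
Since u_6 = u_2 = 4, the sequence is eventually periodic: after a pre-period of length 1 it cycles with period 4.

4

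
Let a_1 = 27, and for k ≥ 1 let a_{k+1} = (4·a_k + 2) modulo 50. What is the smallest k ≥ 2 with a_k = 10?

Computing terms: a_1 = 27,  a_2 = 10,  a_3 = 42,  a_4 = 20,  a_5 = 32,  a_6 = 30,  a_7 = 22,  a_8 = 40,  a_9 = 12,  a_{10} = 0,  a_{11} = 2,  a_{12} = 10.
Since a_{12} = a_2 = 10, the sequence is eventually periodic: after a pre-period of length 1 it cycles with period 10.
The value 10 first appears (with k ≥ 2) at a_2.

2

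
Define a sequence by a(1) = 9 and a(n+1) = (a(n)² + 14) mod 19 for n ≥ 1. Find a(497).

15

a(1) = 9,  a(2) = 0,  a(3) = 14,  a(4) = 1,  a(5) = 15,  a(6) = 11,  a(7) = 2,  a(8) = 18,  a(9) = 15.
Since a(9) = a(5) = 15, the sequence is eventually periodic: after a pre-period of length 4 it cycles with period 4.
For n ≥ 5, a(n) depends only on (n - 5) mod 4. (497 - 5) mod 4 = 0, so a(497) = a(5) = 15.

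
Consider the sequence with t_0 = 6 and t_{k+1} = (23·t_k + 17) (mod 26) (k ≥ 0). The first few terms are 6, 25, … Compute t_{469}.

Computing terms: t_0 = 6,  t_1 = 25,  t_2 = 20,  t_3 = 9,  t_4 = 16,  t_5 = 21,  t_6 = 6.
Since t_6 = t_0 = 6, the sequence is periodic with period 6.
(469 - 0) mod 6 = 1, so t_{469} = t_1 = 25.

25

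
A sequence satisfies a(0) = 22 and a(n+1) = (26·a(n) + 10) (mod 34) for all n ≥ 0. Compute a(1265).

4

a(0) = 22, a(1) = 4, a(2) = 12, a(3) = 16, a(4) = 18, a(5) = 2, a(6) = 28, a(7) = 24, a(8) = 22.
Since a(8) = a(0) = 22, the sequence is periodic with period 8.
(1265 - 0) mod 8 = 1, so a(1265) = a(1) = 4.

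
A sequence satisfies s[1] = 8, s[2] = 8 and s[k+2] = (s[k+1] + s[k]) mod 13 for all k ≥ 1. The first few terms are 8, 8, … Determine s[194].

5

Listing terms: s[1] = 8,  s[2] = 8,  s[3] = 3,  s[4] = 11,  s[5] = 1,  s[6] = 12,  s[7] = 0,  s[8] = 12,  s[9] = 12,  s[10] = 11,  s[11] = 10,  s[12] = 8,  s[13] = 5,  s[14] = 0,  s[15] = 5,  s[16] = 5,  s[17] = 10,  s[18] = 2,  s[19] = 12,  s[20] = 1,  s[21] = 0,  s[22] = 1,  s[23] = 1,  s[24] = 2,  s[25] = 3,  s[26] = 5,  s[27] = 8,  s[28] = 0,  s[29] = 8,  s[30] = 8.
Since (s[29], s[30]) = (s[1], s[2]) = (8, 8) (two consecutive terms determine the rest), the sequence is periodic with period 28.
(194 - 1) mod 28 = 25, so s[194] = s[26] = 5.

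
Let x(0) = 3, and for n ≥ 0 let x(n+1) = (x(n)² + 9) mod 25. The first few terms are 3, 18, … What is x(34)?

13

Listing terms: x(0) = 3; x(1) = 18; x(2) = 8; x(3) = 23; x(4) = 13; x(5) = 3.
Since x(5) = x(0) = 3, the sequence is periodic with period 5.
(34 - 0) mod 5 = 4, so x(34) = x(4) = 13.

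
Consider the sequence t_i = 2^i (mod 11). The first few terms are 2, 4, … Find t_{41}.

t_1 = 2,  t_2 = 4,  t_3 = 8,  t_4 = 5,  t_5 = 10,  t_6 = 9,  t_7 = 7,  t_8 = 3,  t_9 = 6,  t_{10} = 1,  t_{11} = 2.
The sequence repeats with period 10.
So t_{41} = t_{1 + ((41-1) mod 10)} = t_1 = 2.

2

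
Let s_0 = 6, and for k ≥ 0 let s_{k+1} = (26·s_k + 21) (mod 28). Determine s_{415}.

We have s_0 = 6, s_1 = 9, s_2 = 3, s_3 = 15, s_4 = 19, s_5 = 11, s_6 = 27, s_7 = 23, s_8 = 3.
Since s_8 = s_2 = 3, the sequence is eventually periodic: after a pre-period of length 2 it cycles with period 6.
For k ≥ 2, s_k depends only on (k - 2) mod 6. (415 - 2) mod 6 = 5, so s_{415} = s_7 = 23.

23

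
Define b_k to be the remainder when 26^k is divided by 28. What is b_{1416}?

b_1 = 26,  b_2 = 4,  b_3 = 20,  b_4 = 16,  b_5 = 24,  b_6 = 8,  b_7 = 12,  b_8 = 4.
Since b_8 = b_2 = 4, the sequence is eventually periodic: after a pre-period of length 1 it cycles with period 6.
For k ≥ 2, b_k depends only on (k - 2) mod 6. (1416 - 2) mod 6 = 4, so b_{1416} = b_6 = 8.

8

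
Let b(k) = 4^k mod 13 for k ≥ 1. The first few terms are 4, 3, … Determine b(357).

We have b(1) = 4; b(2) = 3; b(3) = 12; b(4) = 9; b(5) = 10; b(6) = 1; b(7) = 4.
Since b(7) = b(1) = 4, the sequence is periodic with period 6.
(357 - 1) mod 6 = 2, so b(357) = b(3) = 12.

12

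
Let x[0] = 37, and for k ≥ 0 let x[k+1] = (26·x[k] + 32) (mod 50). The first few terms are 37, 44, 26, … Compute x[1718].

Computing terms: x[0] = 37; x[1] = 44; x[2] = 26; x[3] = 8; x[4] = 40; x[5] = 22; x[6] = 4; x[7] = 36; x[8] = 18; x[9] = 0; x[10] = 32; x[11] = 14; x[12] = 46; x[13] = 28; x[14] = 10; x[15] = 42; x[16] = 24; x[17] = 6; x[18] = 38; x[19] = 20; x[20] = 2; x[21] = 34; x[22] = 16; x[23] = 48; x[24] = 30; x[25] = 12; x[26] = 44.
Since x[26] = x[1] = 44, the sequence is eventually periodic: after a pre-period of length 1 it cycles with period 25.
For k ≥ 1, x[k] depends only on (k - 1) mod 25. (1718 - 1) mod 25 = 17, so x[1718] = x[18] = 38.

38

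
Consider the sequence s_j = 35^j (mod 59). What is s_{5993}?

We have s_1 = 35; s_2 = 45; s_3 = 41; s_4 = 19; s_5 = 16; s_6 = 29; s_7 = 12; s_8 = 7; s_9 = 9; s_{10} = 20; s_{11} = 51; s_{12} = 15; s_{13} = 53; s_{14} = 26; s_{15} = 25; s_{16} = 49; s_{17} = 4; s_{18} = 22; s_{19} = 3; s_{20} = 46; s_{21} = 17; s_{22} = 5; s_{23} = 57; s_{24} = 48; s_{25} = 28; s_{26} = 36; s_{27} = 21; s_{28} = 27; s_{29} = 1; s_{30} = 35.
The sequence repeats with period 29.
So s_{5993} = s_{1 + ((5993-1) mod 29)} = s_{19} = 3.

3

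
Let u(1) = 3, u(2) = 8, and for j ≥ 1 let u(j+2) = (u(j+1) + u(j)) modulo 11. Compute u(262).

u(1) = 3; u(2) = 8; u(3) = 0; u(4) = 8; u(5) = 8; u(6) = 5; u(7) = 2; u(8) = 7; u(9) = 9; u(10) = 5; u(11) = 3; u(12) = 8.
Since (u(11), u(12)) = (u(1), u(2)) = (3, 8) (two consecutive terms determine the rest), the sequence is periodic with period 10.
So u(262) = u(1 + ((262-1) mod 10)) = u(2) = 8.

8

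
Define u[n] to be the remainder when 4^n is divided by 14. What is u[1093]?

4

u[0] = 1, u[1] = 4, u[2] = 2, u[3] = 8, u[4] = 4.
Since u[4] = u[1] = 4, the sequence is eventually periodic: after a pre-period of length 1 it cycles with period 3.
For n ≥ 1, u[n] depends only on (n - 1) mod 3. (1093 - 1) mod 3 = 0, so u[1093] = u[1] = 4.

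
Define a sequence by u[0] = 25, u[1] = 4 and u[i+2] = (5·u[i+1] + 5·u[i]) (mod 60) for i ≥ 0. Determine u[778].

u[0] = 25, u[1] = 4, u[2] = 25, u[3] = 25, u[4] = 10, u[5] = 55, u[6] = 25, u[7] = 40, u[8] = 25, u[9] = 25.
Since (u[8], u[9]) = (u[2], u[3]) = (25, 25) (two consecutive terms determine the rest), the sequence is eventually periodic: after a pre-period of length 2 it cycles with period 6.
For i ≥ 2, u[i] depends only on (i - 2) mod 6. (778 - 2) mod 6 = 2, so u[778] = u[4] = 10.

10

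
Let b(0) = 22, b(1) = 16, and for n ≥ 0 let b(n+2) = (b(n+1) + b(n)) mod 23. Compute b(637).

19

Computing terms: b(0) = 22, b(1) = 16, b(2) = 15, b(3) = 8, b(4) = 0, b(5) = 8, b(6) = 8, b(7) = 16, b(8) = 1, b(9) = 17, b(10) = 18, b(11) = 12, b(12) = 7, b(13) = 19, b(14) = 3, b(15) = 22, b(16) = 2, b(17) = 1, b(18) = 3, b(19) = 4, b(20) = 7, b(21) = 11, b(22) = 18, b(23) = 6, b(24) = 1, b(25) = 7, b(26) = 8, b(27) = 15, b(28) = 0, b(29) = 15, b(30) = 15, b(31) = 7, b(32) = 22, b(33) = 6, b(34) = 5, b(35) = 11, b(36) = 16, b(37) = 4, b(38) = 20, b(39) = 1, b(40) = 21, b(41) = 22, b(42) = 20, b(43) = 19, b(44) = 16, b(45) = 12, b(46) = 5, b(47) = 17, b(48) = 22, b(49) = 16.
The sequence repeats with period 48.
So b(637) = b(0 + ((637-0) mod 48)) = b(13) = 19.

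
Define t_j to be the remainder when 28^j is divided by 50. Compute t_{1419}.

We have t_1 = 28; t_2 = 34; t_3 = 2; t_4 = 6; t_5 = 18; t_6 = 4; t_7 = 12; t_8 = 36; t_9 = 8; t_{10} = 24; t_{11} = 22; t_{12} = 16; t_{13} = 48; t_{14} = 44; t_{15} = 32; t_{16} = 46; t_{17} = 38; t_{18} = 14; t_{19} = 42; t_{20} = 26; t_{21} = 28.
Since t_{21} = t_1 = 28, the sequence is periodic with period 20.
(1419 - 1) mod 20 = 18, so t_{1419} = t_{19} = 42.

42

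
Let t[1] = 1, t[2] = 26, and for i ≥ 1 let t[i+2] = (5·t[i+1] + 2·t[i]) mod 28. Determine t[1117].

Listing terms: t[1] = 1, t[2] = 26, t[3] = 20, t[4] = 12, t[5] = 16, t[6] = 20, t[7] = 20, t[8] = 0, t[9] = 12, t[10] = 4, t[11] = 16, t[12] = 4, t[13] = 24, t[14] = 16, t[15] = 16, t[16] = 0, t[17] = 4, t[18] = 20, t[19] = 24, t[20] = 20, t[21] = 8, t[22] = 24, t[23] = 24, t[24] = 0, t[25] = 20, t[26] = 16, t[27] = 8, t[28] = 16, t[29] = 12, t[30] = 8, t[31] = 8, t[32] = 0, t[33] = 16, t[34] = 24, t[35] = 12, t[36] = 24, t[37] = 4, t[38] = 12, t[39] = 12, t[40] = 0, t[41] = 24, t[42] = 8, t[43] = 4, t[44] = 8, t[45] = 20, t[46] = 4, t[47] = 4, t[48] = 0, t[49] = 8, t[50] = 12, t[51] = 20, t[52] = 12.
Since (t[51], t[52]) = (t[3], t[4]) = (20, 12) (two consecutive terms determine the rest), the sequence is eventually periodic: after a pre-period of length 2 it cycles with period 48.
For i ≥ 3, t[i] depends only on (i - 3) mod 48. (1117 - 3) mod 48 = 10, so t[1117] = t[13] = 24.

24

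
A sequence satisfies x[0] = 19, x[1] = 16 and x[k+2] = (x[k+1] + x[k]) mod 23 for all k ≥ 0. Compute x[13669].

22

Computing terms: x[0] = 19,  x[1] = 16,  x[2] = 12,  x[3] = 5,  x[4] = 17,  x[5] = 22,  x[6] = 16,  x[7] = 15,  x[8] = 8,  x[9] = 0,  x[10] = 8,  x[11] = 8,  x[12] = 16,  x[13] = 1,  x[14] = 17,  x[15] = 18,  x[16] = 12,  x[17] = 7,  x[18] = 19,  x[19] = 3,  x[20] = 22,  x[21] = 2,  x[22] = 1,  x[23] = 3,  x[24] = 4,  x[25] = 7,  x[26] = 11,  x[27] = 18,  x[28] = 6,  x[29] = 1,  x[30] = 7,  x[31] = 8,  x[32] = 15,  x[33] = 0,  x[34] = 15,  x[35] = 15,  x[36] = 7,  x[37] = 22,  x[38] = 6,  x[39] = 5,  x[40] = 11,  x[41] = 16,  x[42] = 4,  x[43] = 20,  x[44] = 1,  x[45] = 21,  x[46] = 22,  x[47] = 20,  x[48] = 19,  x[49] = 16.
The sequence repeats with period 48.
(13669 - 0) mod 48 = 37, so x[13669] = x[37] = 22.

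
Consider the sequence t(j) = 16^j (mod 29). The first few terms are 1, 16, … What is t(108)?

7

t(0) = 1,  t(1) = 16,  t(2) = 24,  t(3) = 7,  t(4) = 25,  t(5) = 23,  t(6) = 20,  t(7) = 1.
Since t(7) = t(0) = 1, the sequence is periodic with period 7.
(108 - 0) mod 7 = 3, so t(108) = t(3) = 7.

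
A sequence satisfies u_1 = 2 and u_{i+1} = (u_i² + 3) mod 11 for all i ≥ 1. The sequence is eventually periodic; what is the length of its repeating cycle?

3

Listing terms: u_1 = 2,  u_2 = 7,  u_3 = 8,  u_4 = 1,  u_5 = 4,  u_6 = 8.
Since u_6 = u_3 = 8, the sequence is eventually periodic: after a pre-period of length 2 it cycles with period 3.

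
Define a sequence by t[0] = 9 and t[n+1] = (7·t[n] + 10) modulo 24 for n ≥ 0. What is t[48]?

Listing terms: t[0] = 9; t[1] = 1; t[2] = 17; t[3] = 9.
The sequence repeats with period 3.
So t[48] = t[0 + ((48-0) mod 3)] = t[0] = 9.

9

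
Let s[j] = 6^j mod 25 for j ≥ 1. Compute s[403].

16

Listing terms: s[1] = 6,  s[2] = 11,  s[3] = 16,  s[4] = 21,  s[5] = 1,  s[6] = 6.
Since s[6] = s[1] = 6, the sequence is periodic with period 5.
So s[403] = s[1 + ((403-1) mod 5)] = s[3] = 16.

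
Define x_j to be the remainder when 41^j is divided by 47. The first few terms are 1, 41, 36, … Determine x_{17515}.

We have x_0 = 1,  x_1 = 41,  x_2 = 36,  x_3 = 19,  x_4 = 27,  x_5 = 26,  x_6 = 32,  x_7 = 43,  x_8 = 24,  x_9 = 44,  x_{10} = 18,  x_{11} = 33,  x_{12} = 37,  x_{13} = 13,  x_{14} = 16,  x_{15} = 45,  x_{16} = 12,  x_{17} = 22,  x_{18} = 9,  x_{19} = 40,  x_{20} = 42,  x_{21} = 30,  x_{22} = 8,  x_{23} = 46,  x_{24} = 6,  x_{25} = 11,  x_{26} = 28,  x_{27} = 20,  x_{28} = 21,  x_{29} = 15,  x_{30} = 4,  x_{31} = 23,  x_{32} = 3,  x_{33} = 29,  x_{34} = 14,  x_{35} = 10,  x_{36} = 34,  x_{37} = 31,  x_{38} = 2,  x_{39} = 35,  x_{40} = 25,  x_{41} = 38,  x_{42} = 7,  x_{43} = 5,  x_{44} = 17,  x_{45} = 39,  x_{46} = 1.
Since x_{46} = x_0 = 1, the sequence is periodic with period 46.
(17515 - 0) mod 46 = 35, so x_{17515} = x_{35} = 10.

10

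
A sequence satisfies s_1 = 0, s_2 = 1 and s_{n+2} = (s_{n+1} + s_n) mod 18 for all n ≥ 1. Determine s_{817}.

We have s_1 = 0, s_2 = 1, s_3 = 1, s_4 = 2, s_5 = 3, s_6 = 5, s_7 = 8, s_8 = 13, s_9 = 3, s_{10} = 16, s_{11} = 1, s_{12} = 17, s_{13} = 0, s_{14} = 17, s_{15} = 17, s_{16} = 16, s_{17} = 15, s_{18} = 13, s_{19} = 10, s_{20} = 5, s_{21} = 15, s_{22} = 2, s_{23} = 17, s_{24} = 1, s_{25} = 0, s_{26} = 1.
The sequence repeats with period 24.
(817 - 1) mod 24 = 0, so s_{817} = s_1 = 0.

0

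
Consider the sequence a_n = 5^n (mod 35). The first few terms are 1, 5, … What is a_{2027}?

10

We have a_0 = 1, a_1 = 5, a_2 = 25, a_3 = 20, a_4 = 30, a_5 = 10, a_6 = 15, a_7 = 5.
Since a_7 = a_1 = 5, the sequence is eventually periodic: after a pre-period of length 1 it cycles with period 6.
For n ≥ 1, a_n depends only on (n - 1) mod 6. (2027 - 1) mod 6 = 4, so a_{2027} = a_5 = 10.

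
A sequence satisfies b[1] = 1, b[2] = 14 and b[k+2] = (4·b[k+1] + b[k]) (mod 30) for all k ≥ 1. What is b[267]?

Computing terms: b[1] = 1, b[2] = 14, b[3] = 27, b[4] = 2, b[5] = 5, b[6] = 22, b[7] = 3, b[8] = 4, b[9] = 19, b[10] = 20, b[11] = 9, b[12] = 26, b[13] = 23, b[14] = 28, b[15] = 15, b[16] = 28, b[17] = 7, b[18] = 26, b[19] = 21, b[20] = 20, b[21] = 11, b[22] = 4, b[23] = 27, b[24] = 22, b[25] = 25, b[26] = 2, b[27] = 3, b[28] = 14, b[29] = 29, b[30] = 10, b[31] = 9, b[32] = 16, b[33] = 13, b[34] = 8, b[35] = 15, b[36] = 8, b[37] = 17, b[38] = 16, b[39] = 21, b[40] = 10, b[41] = 1, b[42] = 14.
The sequence repeats with period 40.
(267 - 1) mod 40 = 26, so b[267] = b[27] = 3.

3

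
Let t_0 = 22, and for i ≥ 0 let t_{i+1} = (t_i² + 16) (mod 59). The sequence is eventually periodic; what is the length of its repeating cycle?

11

We have t_0 = 22; t_1 = 28; t_2 = 33; t_3 = 43; t_4 = 36; t_5 = 14; t_6 = 35; t_7 = 2; t_8 = 20; t_9 = 3; t_{10} = 25; t_{11} = 51; t_{12} = 21; t_{13} = 44; t_{14} = 5; t_{15} = 41; t_{16} = 45; t_{17} = 35.
Since t_{17} = t_6 = 35, the sequence is eventually periodic: after a pre-period of length 6 it cycles with period 11.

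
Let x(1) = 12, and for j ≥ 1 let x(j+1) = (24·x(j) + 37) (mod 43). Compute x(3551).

Listing terms: x(1) = 12,  x(2) = 24,  x(3) = 11,  x(4) = 0,  x(5) = 37,  x(6) = 22,  x(7) = 6,  x(8) = 9,  x(9) = 38,  x(10) = 3,  x(11) = 23,  x(12) = 30,  x(13) = 26,  x(14) = 16,  x(15) = 34,  x(16) = 36,  x(17) = 41,  x(18) = 32,  x(19) = 31,  x(20) = 7,  x(21) = 33,  x(22) = 12.
Since x(22) = x(1) = 12, the sequence is periodic with period 21.
(3551 - 1) mod 21 = 1, so x(3551) = x(2) = 24.

24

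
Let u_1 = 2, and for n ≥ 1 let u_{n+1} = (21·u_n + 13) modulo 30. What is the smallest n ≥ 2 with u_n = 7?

6

u_1 = 2, u_2 = 25, u_3 = 28, u_4 = 1, u_5 = 4, u_6 = 7, u_7 = 10, u_8 = 13, u_9 = 16, u_{10} = 19, u_{11} = 22, u_{12} = 25.
Since u_{12} = u_2 = 25, the sequence is eventually periodic: after a pre-period of length 1 it cycles with period 10.
The value 7 first appears (with n ≥ 2) at u_6.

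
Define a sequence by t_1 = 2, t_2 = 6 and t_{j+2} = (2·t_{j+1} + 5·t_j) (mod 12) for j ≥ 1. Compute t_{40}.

Computing terms: t_1 = 2,  t_2 = 6,  t_3 = 10,  t_4 = 2,  t_5 = 6.
The sequence repeats with period 3.
So t_{40} = t_{1 + ((40-1) mod 3)} = t_1 = 2.

2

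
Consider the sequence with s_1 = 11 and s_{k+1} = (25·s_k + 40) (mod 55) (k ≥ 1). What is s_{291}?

Computing terms: s_1 = 11, s_2 = 40, s_3 = 50, s_4 = 25, s_5 = 5, s_6 = 0, s_7 = 40.
Since s_7 = s_2 = 40, the sequence is eventually periodic: after a pre-period of length 1 it cycles with period 5.
For k ≥ 2, s_k depends only on (k - 2) mod 5. (291 - 2) mod 5 = 4, so s_{291} = s_6 = 0.

0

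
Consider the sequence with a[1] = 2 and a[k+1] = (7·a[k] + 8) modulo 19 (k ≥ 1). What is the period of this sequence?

3

We have a[1] = 2; a[2] = 3; a[3] = 10; a[4] = 2.
Since a[4] = a[1] = 2, the sequence is periodic with period 3.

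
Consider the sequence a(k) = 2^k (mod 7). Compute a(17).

Listing terms: a(0) = 1; a(1) = 2; a(2) = 4; a(3) = 1.
Since a(3) = a(0) = 1, the sequence is periodic with period 3.
(17 - 0) mod 3 = 2, so a(17) = a(2) = 4.

4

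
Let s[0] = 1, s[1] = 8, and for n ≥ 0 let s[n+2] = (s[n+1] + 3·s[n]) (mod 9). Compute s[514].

We have s[0] = 1, s[1] = 8, s[2] = 2, s[3] = 8, s[4] = 5, s[5] = 2, s[6] = 8.
Since (s[5], s[6]) = (s[2], s[3]) = (2, 8) (two consecutive terms determine the rest), the sequence is eventually periodic: after a pre-period of length 2 it cycles with period 3.
For n ≥ 2, s[n] depends only on (n - 2) mod 3. (514 - 2) mod 3 = 2, so s[514] = s[4] = 5.

5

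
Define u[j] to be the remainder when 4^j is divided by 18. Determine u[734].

16

u[0] = 1, u[1] = 4, u[2] = 16, u[3] = 10, u[4] = 4.
Since u[4] = u[1] = 4, the sequence is eventually periodic: after a pre-period of length 1 it cycles with period 3.
For j ≥ 1, u[j] depends only on (j - 1) mod 3. (734 - 1) mod 3 = 1, so u[734] = u[2] = 16.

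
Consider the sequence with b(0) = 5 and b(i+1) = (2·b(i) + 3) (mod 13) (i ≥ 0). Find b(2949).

Listing terms: b(0) = 5, b(1) = 0, b(2) = 3, b(3) = 9, b(4) = 8, b(5) = 6, b(6) = 2, b(7) = 7, b(8) = 4, b(9) = 11, b(10) = 12, b(11) = 1, b(12) = 5.
The sequence repeats with period 12.
So b(2949) = b(0 + ((2949-0) mod 12)) = b(9) = 11.

11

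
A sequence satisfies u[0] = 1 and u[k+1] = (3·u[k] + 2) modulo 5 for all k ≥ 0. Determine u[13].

0

We have u[0] = 1, u[1] = 0, u[2] = 2, u[3] = 3, u[4] = 1.
The sequence repeats with period 4.
So u[13] = u[0 + ((13-0) mod 4)] = u[1] = 0.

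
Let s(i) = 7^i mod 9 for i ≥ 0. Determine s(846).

1

We have s(0) = 1; s(1) = 7; s(2) = 4; s(3) = 1.
Since s(3) = s(0) = 1, the sequence is periodic with period 3.
So s(846) = s(0 + ((846-0) mod 3)) = s(0) = 1.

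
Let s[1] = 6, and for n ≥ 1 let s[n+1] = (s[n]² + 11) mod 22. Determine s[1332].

s[1] = 6, s[2] = 3, s[3] = 20, s[4] = 15, s[5] = 16, s[6] = 3.
Since s[6] = s[2] = 3, the sequence is eventually periodic: after a pre-period of length 1 it cycles with period 4.
For n ≥ 2, s[n] depends only on (n - 2) mod 4. (1332 - 2) mod 4 = 2, so s[1332] = s[4] = 15.

15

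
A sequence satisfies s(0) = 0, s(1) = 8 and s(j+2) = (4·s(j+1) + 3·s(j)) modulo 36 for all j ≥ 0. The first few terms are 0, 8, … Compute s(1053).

8

s(0) = 0,  s(1) = 8,  s(2) = 32,  s(3) = 8,  s(4) = 20,  s(5) = 32,  s(6) = 8.
Since (s(5), s(6)) = (s(2), s(3)) = (32, 8) (two consecutive terms determine the rest), the sequence is eventually periodic: after a pre-period of length 2 it cycles with period 3.
For j ≥ 2, s(j) depends only on (j - 2) mod 3. (1053 - 2) mod 3 = 1, so s(1053) = s(3) = 8.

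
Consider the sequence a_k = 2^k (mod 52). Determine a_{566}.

4

Listing terms: a_0 = 1; a_1 = 2; a_2 = 4; a_3 = 8; a_4 = 16; a_5 = 32; a_6 = 12; a_7 = 24; a_8 = 48; a_9 = 44; a_{10} = 36; a_{11} = 20; a_{12} = 40; a_{13} = 28; a_{14} = 4.
Since a_{14} = a_2 = 4, the sequence is eventually periodic: after a pre-period of length 2 it cycles with period 12.
For k ≥ 2, a_k depends only on (k - 2) mod 12. (566 - 2) mod 12 = 0, so a_{566} = a_2 = 4.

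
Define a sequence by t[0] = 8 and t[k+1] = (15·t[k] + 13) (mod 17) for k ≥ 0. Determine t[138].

t[0] = 8; t[1] = 14; t[2] = 2; t[3] = 9; t[4] = 12; t[5] = 6; t[6] = 1; t[7] = 11; t[8] = 8.
Since t[8] = t[0] = 8, the sequence is periodic with period 8.
So t[138] = t[0 + ((138-0) mod 8)] = t[2] = 2.

2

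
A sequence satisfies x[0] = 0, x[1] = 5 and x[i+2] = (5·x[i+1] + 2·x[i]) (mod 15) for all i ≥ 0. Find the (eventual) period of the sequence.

Computing terms: x[0] = 0; x[1] = 5; x[2] = 10; x[3] = 0; x[4] = 5.
Since (x[3], x[4]) = (x[0], x[1]) = (0, 5) (two consecutive terms determine the rest), the sequence is periodic with period 3.

3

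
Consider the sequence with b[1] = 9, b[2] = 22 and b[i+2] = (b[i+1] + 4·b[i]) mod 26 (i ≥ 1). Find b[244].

We have b[1] = 9, b[2] = 22, b[3] = 6, b[4] = 16, b[5] = 14, b[6] = 0, b[7] = 4, b[8] = 4, b[9] = 20, b[10] = 10, b[11] = 12, b[12] = 0, b[13] = 22, b[14] = 22, b[15] = 6.
Since (b[14], b[15]) = (b[2], b[3]) = (22, 6) (two consecutive terms determine the rest), the sequence is eventually periodic: after a pre-period of length 1 it cycles with period 12.
For i ≥ 2, b[i] depends only on (i - 2) mod 12. (244 - 2) mod 12 = 2, so b[244] = b[4] = 16.

16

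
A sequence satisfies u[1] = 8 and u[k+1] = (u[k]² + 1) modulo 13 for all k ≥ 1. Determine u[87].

Computing terms: u[1] = 8; u[2] = 0; u[3] = 1; u[4] = 2; u[5] = 5; u[6] = 0.
Since u[6] = u[2] = 0, the sequence is eventually periodic: after a pre-period of length 1 it cycles with period 4.
For k ≥ 2, u[k] depends only on (k - 2) mod 4. (87 - 2) mod 4 = 1, so u[87] = u[3] = 1.

1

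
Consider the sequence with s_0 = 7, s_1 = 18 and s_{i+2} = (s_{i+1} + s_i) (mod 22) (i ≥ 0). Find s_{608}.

Computing terms: s_0 = 7; s_1 = 18; s_2 = 3; s_3 = 21; s_4 = 2; s_5 = 1; s_6 = 3; s_7 = 4; s_8 = 7; s_9 = 11; s_{10} = 18; s_{11} = 7; s_{12} = 3; s_{13} = 10; s_{14} = 13; s_{15} = 1; s_{16} = 14; s_{17} = 15; s_{18} = 7; s_{19} = 0; s_{20} = 7; s_{21} = 7; s_{22} = 14; s_{23} = 21; s_{24} = 13; s_{25} = 12; s_{26} = 3; s_{27} = 15; s_{28} = 18; s_{29} = 11; s_{30} = 7; s_{31} = 18.
Since (s_{30}, s_{31}) = (s_0, s_1) = (7, 18) (two consecutive terms determine the rest), the sequence is periodic with period 30.
(608 - 0) mod 30 = 8, so s_{608} = s_8 = 7.

7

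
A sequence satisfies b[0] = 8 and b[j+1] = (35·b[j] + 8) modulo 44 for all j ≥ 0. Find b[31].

24

Computing terms: b[0] = 8, b[1] = 24, b[2] = 12, b[3] = 32, b[4] = 28, b[5] = 20, b[6] = 4, b[7] = 16, b[8] = 40, b[9] = 0, b[10] = 8.
Since b[10] = b[0] = 8, the sequence is periodic with period 10.
(31 - 0) mod 10 = 1, so b[31] = b[1] = 24.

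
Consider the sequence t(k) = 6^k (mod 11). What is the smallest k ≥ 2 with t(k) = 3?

t(1) = 6; t(2) = 3; t(3) = 7; t(4) = 9; t(5) = 10; t(6) = 5; t(7) = 8; t(8) = 4; t(9) = 2; t(10) = 1; t(11) = 6.
Since t(11) = t(1) = 6, the sequence is periodic with period 10.
The value 3 first appears (with k ≥ 2) at t(2).

2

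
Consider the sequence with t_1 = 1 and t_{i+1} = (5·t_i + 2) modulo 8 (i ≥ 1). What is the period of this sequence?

4

Computing terms: t_1 = 1, t_2 = 7, t_3 = 5, t_4 = 3, t_5 = 1.
Since t_5 = t_1 = 1, the sequence is periodic with period 4.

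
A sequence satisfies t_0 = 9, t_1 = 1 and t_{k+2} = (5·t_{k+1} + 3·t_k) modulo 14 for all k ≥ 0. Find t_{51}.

Computing terms: t_0 = 9, t_1 = 1, t_2 = 4, t_3 = 9, t_4 = 1.
The sequence repeats with period 3.
So t_{51} = t_{0 + ((51-0) mod 3)} = t_0 = 9.

9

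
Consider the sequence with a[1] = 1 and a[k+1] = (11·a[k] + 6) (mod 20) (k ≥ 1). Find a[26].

Computing terms: a[1] = 1,  a[2] = 17,  a[3] = 13,  a[4] = 9,  a[5] = 5,  a[6] = 1.
Since a[6] = a[1] = 1, the sequence is periodic with period 5.
(26 - 1) mod 5 = 0, so a[26] = a[1] = 1.

1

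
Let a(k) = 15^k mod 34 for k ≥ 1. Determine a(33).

15

a(1) = 15,  a(2) = 21,  a(3) = 9,  a(4) = 33,  a(5) = 19,  a(6) = 13,  a(7) = 25,  a(8) = 1,  a(9) = 15.
The sequence repeats with period 8.
So a(33) = a(1 + ((33-1) mod 8)) = a(1) = 15.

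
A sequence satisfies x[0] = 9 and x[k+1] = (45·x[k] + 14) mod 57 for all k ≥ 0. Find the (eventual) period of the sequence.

3

x[0] = 9, x[1] = 20, x[2] = 2, x[3] = 47, x[4] = 20.
Since x[4] = x[1] = 20, the sequence is eventually periodic: after a pre-period of length 1 it cycles with period 3.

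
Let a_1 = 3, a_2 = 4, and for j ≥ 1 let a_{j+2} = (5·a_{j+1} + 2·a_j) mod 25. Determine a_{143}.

Computing terms: a_1 = 3,  a_2 = 4,  a_3 = 1,  a_4 = 13,  a_5 = 17,  a_6 = 11,  a_7 = 14,  a_8 = 17,  a_9 = 13,  a_{10} = 24,  a_{11} = 21,  a_{12} = 3,  a_{13} = 7,  a_{14} = 16,  a_{15} = 19,  a_{16} = 2,  a_{17} = 23,  a_{18} = 19,  a_{19} = 16,  a_{20} = 18,  a_{21} = 22,  a_{22} = 21,  a_{23} = 24,  a_{24} = 12,  a_{25} = 8,  a_{26} = 14,  a_{27} = 11,  a_{28} = 8,  a_{29} = 12,  a_{30} = 1,  a_{31} = 4,  a_{32} = 22,  a_{33} = 18,  a_{34} = 9,  a_{35} = 6,  a_{36} = 23,  a_{37} = 2,  a_{38} = 6,  a_{39} = 9,  a_{40} = 7,  a_{41} = 3,  a_{42} = 4.
The sequence repeats with period 40.
So a_{143} = a_{1 + ((143-1) mod 40)} = a_{23} = 24.

24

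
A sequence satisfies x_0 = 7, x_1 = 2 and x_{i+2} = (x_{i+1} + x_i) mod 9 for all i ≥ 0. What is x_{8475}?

2

Computing terms: x_0 = 7,  x_1 = 2,  x_2 = 0,  x_3 = 2,  x_4 = 2,  x_5 = 4,  x_6 = 6,  x_7 = 1,  x_8 = 7,  x_9 = 8,  x_{10} = 6,  x_{11} = 5,  x_{12} = 2,  x_{13} = 7,  x_{14} = 0,  x_{15} = 7,  x_{16} = 7,  x_{17} = 5,  x_{18} = 3,  x_{19} = 8,  x_{20} = 2,  x_{21} = 1,  x_{22} = 3,  x_{23} = 4,  x_{24} = 7,  x_{25} = 2.
The sequence repeats with period 24.
So x_{8475} = x_{0 + ((8475-0) mod 24)} = x_3 = 2.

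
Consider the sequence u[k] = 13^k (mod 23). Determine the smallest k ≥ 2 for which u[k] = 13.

12

Listing terms: u[1] = 13,  u[2] = 8,  u[3] = 12,  u[4] = 18,  u[5] = 4,  u[6] = 6,  u[7] = 9,  u[8] = 2,  u[9] = 3,  u[10] = 16,  u[11] = 1,  u[12] = 13.
The sequence repeats with period 11.
The value 13 next appears (with k ≥ 2) at u[12].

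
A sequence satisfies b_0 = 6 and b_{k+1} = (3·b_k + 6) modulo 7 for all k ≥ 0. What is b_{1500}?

We have b_0 = 6, b_1 = 3, b_2 = 1, b_3 = 2, b_4 = 5, b_5 = 0, b_6 = 6.
The sequence repeats with period 6.
(1500 - 0) mod 6 = 0, so b_{1500} = b_0 = 6.

6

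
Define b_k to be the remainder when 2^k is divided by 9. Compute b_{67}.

We have b_1 = 2; b_2 = 4; b_3 = 8; b_4 = 7; b_5 = 5; b_6 = 1; b_7 = 2.
Since b_7 = b_1 = 2, the sequence is periodic with period 6.
(67 - 1) mod 6 = 0, so b_{67} = b_1 = 2.

2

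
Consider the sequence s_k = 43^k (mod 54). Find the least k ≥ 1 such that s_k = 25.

Listing terms: s_0 = 1,  s_1 = 43,  s_2 = 13,  s_3 = 19,  s_4 = 7,  s_5 = 31,  s_6 = 37,  s_7 = 25,  s_8 = 49,  s_9 = 1.
The sequence repeats with period 9.
The value 25 first appears (with k ≥ 1) at s_7.

7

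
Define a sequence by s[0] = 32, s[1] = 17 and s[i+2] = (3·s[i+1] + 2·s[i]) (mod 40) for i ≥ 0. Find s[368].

We have s[0] = 32,  s[1] = 17,  s[2] = 35,  s[3] = 19,  s[4] = 7,  s[5] = 19,  s[6] = 31,  s[7] = 11,  s[8] = 15,  s[9] = 27,  s[10] = 31,  s[11] = 27,  s[12] = 23,  s[13] = 3,  s[14] = 15,  s[15] = 11,  s[16] = 23,  s[17] = 11,  s[18] = 39,  s[19] = 19,  s[20] = 15,  s[21] = 3,  s[22] = 39,  s[23] = 3,  s[24] = 7,  s[25] = 27,  s[26] = 15,  s[27] = 19,  s[28] = 7.
Since (s[27], s[28]) = (s[3], s[4]) = (19, 7) (two consecutive terms determine the rest), the sequence is eventually periodic: after a pre-period of length 3 it cycles with period 24.
For i ≥ 3, s[i] depends only on (i - 3) mod 24. (368 - 3) mod 24 = 5, so s[368] = s[8] = 15.

15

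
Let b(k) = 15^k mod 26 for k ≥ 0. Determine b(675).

21

We have b(0) = 1, b(1) = 15, b(2) = 17, b(3) = 21, b(4) = 3, b(5) = 19, b(6) = 25, b(7) = 11, b(8) = 9, b(9) = 5, b(10) = 23, b(11) = 7, b(12) = 1.
Since b(12) = b(0) = 1, the sequence is periodic with period 12.
So b(675) = b(0 + ((675-0) mod 12)) = b(3) = 21.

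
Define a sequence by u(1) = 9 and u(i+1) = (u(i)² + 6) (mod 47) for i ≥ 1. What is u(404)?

23

We have u(1) = 9; u(2) = 40; u(3) = 8; u(4) = 23; u(5) = 18; u(6) = 1; u(7) = 7; u(8) = 8.
Since u(8) = u(3) = 8, the sequence is eventually periodic: after a pre-period of length 2 it cycles with period 5.
For i ≥ 3, u(i) depends only on (i - 3) mod 5. (404 - 3) mod 5 = 1, so u(404) = u(4) = 23.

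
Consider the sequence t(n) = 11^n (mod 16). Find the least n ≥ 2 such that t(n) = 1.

4

We have t(1) = 11,  t(2) = 9,  t(3) = 3,  t(4) = 1,  t(5) = 11.
The sequence repeats with period 4.
The value 1 first appears (with n ≥ 2) at t(4).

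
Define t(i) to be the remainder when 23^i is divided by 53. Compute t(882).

52

Computing terms: t(1) = 23; t(2) = 52; t(3) = 30; t(4) = 1; t(5) = 23.
The sequence repeats with period 4.
So t(882) = t(1 + ((882-1) mod 4)) = t(2) = 52.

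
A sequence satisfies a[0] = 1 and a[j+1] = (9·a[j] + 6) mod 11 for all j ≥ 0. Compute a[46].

a[0] = 1, a[1] = 4, a[2] = 9, a[3] = 10, a[4] = 8, a[5] = 1.
The sequence repeats with period 5.
So a[46] = a[0 + ((46-0) mod 5)] = a[1] = 4.

4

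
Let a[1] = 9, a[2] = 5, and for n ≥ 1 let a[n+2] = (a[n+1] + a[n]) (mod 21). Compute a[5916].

Computing terms: a[1] = 9; a[2] = 5; a[3] = 14; a[4] = 19; a[5] = 12; a[6] = 10; a[7] = 1; a[8] = 11; a[9] = 12; a[10] = 2; a[11] = 14; a[12] = 16; a[13] = 9; a[14] = 4; a[15] = 13; a[16] = 17; a[17] = 9; a[18] = 5.
Since (a[17], a[18]) = (a[1], a[2]) = (9, 5) (two consecutive terms determine the rest), the sequence is periodic with period 16.
(5916 - 1) mod 16 = 11, so a[5916] = a[12] = 16.

16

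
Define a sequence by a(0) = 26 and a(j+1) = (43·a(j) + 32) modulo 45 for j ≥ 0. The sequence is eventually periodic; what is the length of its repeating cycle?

Computing terms: a(0) = 26, a(1) = 25, a(2) = 27, a(3) = 23, a(4) = 31, a(5) = 15, a(6) = 2, a(7) = 28, a(8) = 21, a(9) = 35, a(10) = 7, a(11) = 18, a(12) = 41, a(13) = 40, a(14) = 42, a(15) = 38, a(16) = 1, a(17) = 30, a(18) = 17, a(19) = 43, a(20) = 36, a(21) = 5, a(22) = 22, a(23) = 33, a(24) = 11, a(25) = 10, a(26) = 12, a(27) = 8, a(28) = 16, a(29) = 0, a(30) = 32, a(31) = 13, a(32) = 6, a(33) = 20, a(34) = 37, a(35) = 3, a(36) = 26.
Since a(36) = a(0) = 26, the sequence is periodic with period 36.

36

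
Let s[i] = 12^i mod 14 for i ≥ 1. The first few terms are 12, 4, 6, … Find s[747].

6

Listing terms: s[1] = 12,  s[2] = 4,  s[3] = 6,  s[4] = 2,  s[5] = 10,  s[6] = 8,  s[7] = 12.
The sequence repeats with period 6.
(747 - 1) mod 6 = 2, so s[747] = s[3] = 6.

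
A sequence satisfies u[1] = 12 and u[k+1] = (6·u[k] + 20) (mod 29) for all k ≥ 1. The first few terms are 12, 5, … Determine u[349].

Listing terms: u[1] = 12; u[2] = 5; u[3] = 21; u[4] = 1; u[5] = 26; u[6] = 2; u[7] = 3; u[8] = 9; u[9] = 16; u[10] = 0; u[11] = 20; u[12] = 24; u[13] = 19; u[14] = 18; u[15] = 12.
Since u[15] = u[1] = 12, the sequence is periodic with period 14.
(349 - 1) mod 14 = 12, so u[349] = u[13] = 19.

19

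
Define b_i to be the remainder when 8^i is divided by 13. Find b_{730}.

Computing terms: b_1 = 8,  b_2 = 12,  b_3 = 5,  b_4 = 1,  b_5 = 8.
Since b_5 = b_1 = 8, the sequence is periodic with period 4.
So b_{730} = b_{1 + ((730-1) mod 4)} = b_2 = 12.

12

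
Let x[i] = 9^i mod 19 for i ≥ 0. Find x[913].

6

Computing terms: x[0] = 1; x[1] = 9; x[2] = 5; x[3] = 7; x[4] = 6; x[5] = 16; x[6] = 11; x[7] = 4; x[8] = 17; x[9] = 1.
The sequence repeats with period 9.
So x[913] = x[0 + ((913-0) mod 9)] = x[4] = 6.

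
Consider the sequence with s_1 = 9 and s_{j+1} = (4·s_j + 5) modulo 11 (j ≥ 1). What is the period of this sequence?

5

s_1 = 9,  s_2 = 8,  s_3 = 4,  s_4 = 10,  s_5 = 1,  s_6 = 9.
Since s_6 = s_1 = 9, the sequence is periodic with period 5.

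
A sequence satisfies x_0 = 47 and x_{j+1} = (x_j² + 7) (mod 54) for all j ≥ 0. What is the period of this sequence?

6

x_0 = 47; x_1 = 2; x_2 = 11; x_3 = 20; x_4 = 29; x_5 = 38; x_6 = 47.
Since x_6 = x_0 = 47, the sequence is periodic with period 6.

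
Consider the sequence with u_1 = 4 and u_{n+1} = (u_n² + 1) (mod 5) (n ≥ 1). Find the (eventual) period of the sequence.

Listing terms: u_1 = 4; u_2 = 2; u_3 = 0; u_4 = 1; u_5 = 2.
Since u_5 = u_2 = 2, the sequence is eventually periodic: after a pre-period of length 1 it cycles with period 3.

3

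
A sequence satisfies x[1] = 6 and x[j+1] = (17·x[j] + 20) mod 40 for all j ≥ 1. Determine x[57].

6

Computing terms: x[1] = 6,  x[2] = 2,  x[3] = 14,  x[4] = 18,  x[5] = 6.
Since x[5] = x[1] = 6, the sequence is periodic with period 4.
So x[57] = x[1 + ((57-1) mod 4)] = x[1] = 6.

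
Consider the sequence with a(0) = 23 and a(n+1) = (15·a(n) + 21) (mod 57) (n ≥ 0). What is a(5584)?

48

Computing terms: a(0) = 23; a(1) = 24; a(2) = 39; a(3) = 36; a(4) = 48; a(5) = 0; a(6) = 21; a(7) = 51; a(8) = 45; a(9) = 12; a(10) = 30; a(11) = 15; a(12) = 18; a(13) = 6; a(14) = 54; a(15) = 33; a(16) = 3; a(17) = 9; a(18) = 42; a(19) = 24.
Since a(19) = a(1) = 24, the sequence is eventually periodic: after a pre-period of length 1 it cycles with period 18.
For n ≥ 1, a(n) depends only on (n - 1) mod 18. (5584 - 1) mod 18 = 3, so a(5584) = a(4) = 48.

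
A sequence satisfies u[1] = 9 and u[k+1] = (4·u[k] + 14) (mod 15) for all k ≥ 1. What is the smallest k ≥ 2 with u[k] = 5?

Listing terms: u[1] = 9,  u[2] = 5,  u[3] = 4,  u[4] = 0,  u[5] = 14,  u[6] = 10,  u[7] = 9.
Since u[7] = u[1] = 9, the sequence is periodic with period 6.
The value 5 first appears (with k ≥ 2) at u[2].

2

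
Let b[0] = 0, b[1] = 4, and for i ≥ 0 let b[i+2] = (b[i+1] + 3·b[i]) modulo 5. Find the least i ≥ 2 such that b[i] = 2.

9

b[0] = 0,  b[1] = 4,  b[2] = 4,  b[3] = 1,  b[4] = 3,  b[5] = 1,  b[6] = 0,  b[7] = 3,  b[8] = 3,  b[9] = 2,  b[10] = 1,  b[11] = 2,  b[12] = 0,  b[13] = 1,  b[14] = 1,  b[15] = 4,  b[16] = 2,  b[17] = 4,  b[18] = 0,  b[19] = 2,  b[20] = 2,  b[21] = 3,  b[22] = 4,  b[23] = 3,  b[24] = 0,  b[25] = 4.
The sequence repeats with period 24.
The value 2 first appears (with i ≥ 2) at b[9].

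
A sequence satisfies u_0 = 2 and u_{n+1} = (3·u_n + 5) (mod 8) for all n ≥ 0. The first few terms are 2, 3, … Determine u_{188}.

Computing terms: u_0 = 2,  u_1 = 3,  u_2 = 6,  u_3 = 7,  u_4 = 2.
Since u_4 = u_0 = 2, the sequence is periodic with period 4.
So u_{188} = u_{0 + ((188-0) mod 4)} = u_0 = 2.

2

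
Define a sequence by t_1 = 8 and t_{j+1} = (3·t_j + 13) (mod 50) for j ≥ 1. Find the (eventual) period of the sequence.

Computing terms: t_1 = 8,  t_2 = 37,  t_3 = 24,  t_4 = 35,  t_5 = 18,  t_6 = 17,  t_7 = 14,  t_8 = 5,  t_9 = 28,  t_{10} = 47,  t_{11} = 4,  t_{12} = 25,  t_{13} = 38,  t_{14} = 27,  t_{15} = 44,  t_{16} = 45,  t_{17} = 48,  t_{18} = 7,  t_{19} = 34,  t_{20} = 15,  t_{21} = 8.
Since t_{21} = t_1 = 8, the sequence is periodic with period 20.

20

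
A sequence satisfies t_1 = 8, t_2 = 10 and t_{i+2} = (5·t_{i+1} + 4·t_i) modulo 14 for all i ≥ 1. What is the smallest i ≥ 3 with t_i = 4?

6

Listing terms: t_1 = 8, t_2 = 10, t_3 = 12, t_4 = 2, t_5 = 2, t_6 = 4, t_7 = 0, t_8 = 2, t_9 = 10, t_{10} = 2, t_{11} = 8, t_{12} = 6, t_{13} = 6, t_{14} = 12, t_{15} = 0, t_{16} = 6, t_{17} = 2, t_{18} = 6, t_{19} = 10, t_{20} = 4, t_{21} = 4, t_{22} = 8, t_{23} = 0, t_{24} = 4, t_{25} = 6, t_{26} = 4, t_{27} = 2, t_{28} = 12, t_{29} = 12, t_{30} = 10, t_{31} = 0, t_{32} = 12, t_{33} = 4, t_{34} = 12, t_{35} = 6, t_{36} = 8, t_{37} = 8, t_{38} = 2, t_{39} = 0, t_{40} = 8, t_{41} = 12, t_{42} = 8, t_{43} = 4, t_{44} = 10, t_{45} = 10, t_{46} = 6, t_{47} = 0, t_{48} = 10, t_{49} = 8, t_{50} = 10.
Since (t_{49}, t_{50}) = (t_1, t_2) = (8, 10) (two consecutive terms determine the rest), the sequence is periodic with period 48.
The value 4 first appears (with i ≥ 3) at t_6.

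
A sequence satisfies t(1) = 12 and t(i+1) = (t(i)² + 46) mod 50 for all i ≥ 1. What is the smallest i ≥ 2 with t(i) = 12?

We have t(1) = 12,  t(2) = 40,  t(3) = 46,  t(4) = 12.
The sequence repeats with period 3.
The value 12 next appears (with i ≥ 2) at t(4).

4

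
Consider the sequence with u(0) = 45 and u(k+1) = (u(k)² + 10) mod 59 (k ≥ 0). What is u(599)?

25

Computing terms: u(0) = 45, u(1) = 29, u(2) = 25, u(3) = 45.
Since u(3) = u(0) = 45, the sequence is periodic with period 3.
(599 - 0) mod 3 = 2, so u(599) = u(2) = 25.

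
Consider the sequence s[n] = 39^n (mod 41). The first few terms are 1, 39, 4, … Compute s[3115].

32

Listing terms: s[0] = 1,  s[1] = 39,  s[2] = 4,  s[3] = 33,  s[4] = 16,  s[5] = 9,  s[6] = 23,  s[7] = 36,  s[8] = 10,  s[9] = 21,  s[10] = 40,  s[11] = 2,  s[12] = 37,  s[13] = 8,  s[14] = 25,  s[15] = 32,  s[16] = 18,  s[17] = 5,  s[18] = 31,  s[19] = 20,  s[20] = 1.
Since s[20] = s[0] = 1, the sequence is periodic with period 20.
So s[3115] = s[0 + ((3115-0) mod 20)] = s[15] = 32.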